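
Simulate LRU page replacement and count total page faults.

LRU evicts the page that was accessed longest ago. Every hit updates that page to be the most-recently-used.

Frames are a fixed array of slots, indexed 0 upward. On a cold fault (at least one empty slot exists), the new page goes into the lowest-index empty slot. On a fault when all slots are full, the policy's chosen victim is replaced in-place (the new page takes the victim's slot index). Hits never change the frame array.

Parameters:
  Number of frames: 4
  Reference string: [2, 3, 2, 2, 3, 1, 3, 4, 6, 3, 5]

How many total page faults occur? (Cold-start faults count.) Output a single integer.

Answer: 6

Derivation:
Step 0: ref 2 → FAULT, frames=[2,-,-,-]
Step 1: ref 3 → FAULT, frames=[2,3,-,-]
Step 2: ref 2 → HIT, frames=[2,3,-,-]
Step 3: ref 2 → HIT, frames=[2,3,-,-]
Step 4: ref 3 → HIT, frames=[2,3,-,-]
Step 5: ref 1 → FAULT, frames=[2,3,1,-]
Step 6: ref 3 → HIT, frames=[2,3,1,-]
Step 7: ref 4 → FAULT, frames=[2,3,1,4]
Step 8: ref 6 → FAULT (evict 2), frames=[6,3,1,4]
Step 9: ref 3 → HIT, frames=[6,3,1,4]
Step 10: ref 5 → FAULT (evict 1), frames=[6,3,5,4]
Total faults: 6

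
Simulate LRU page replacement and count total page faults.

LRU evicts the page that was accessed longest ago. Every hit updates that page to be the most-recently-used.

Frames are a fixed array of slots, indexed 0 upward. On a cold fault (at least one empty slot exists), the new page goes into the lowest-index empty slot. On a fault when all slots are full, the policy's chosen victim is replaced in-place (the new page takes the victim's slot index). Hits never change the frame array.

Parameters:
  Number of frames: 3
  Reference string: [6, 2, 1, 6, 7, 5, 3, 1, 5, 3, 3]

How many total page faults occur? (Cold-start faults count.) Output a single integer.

Answer: 7

Derivation:
Step 0: ref 6 → FAULT, frames=[6,-,-]
Step 1: ref 2 → FAULT, frames=[6,2,-]
Step 2: ref 1 → FAULT, frames=[6,2,1]
Step 3: ref 6 → HIT, frames=[6,2,1]
Step 4: ref 7 → FAULT (evict 2), frames=[6,7,1]
Step 5: ref 5 → FAULT (evict 1), frames=[6,7,5]
Step 6: ref 3 → FAULT (evict 6), frames=[3,7,5]
Step 7: ref 1 → FAULT (evict 7), frames=[3,1,5]
Step 8: ref 5 → HIT, frames=[3,1,5]
Step 9: ref 3 → HIT, frames=[3,1,5]
Step 10: ref 3 → HIT, frames=[3,1,5]
Total faults: 7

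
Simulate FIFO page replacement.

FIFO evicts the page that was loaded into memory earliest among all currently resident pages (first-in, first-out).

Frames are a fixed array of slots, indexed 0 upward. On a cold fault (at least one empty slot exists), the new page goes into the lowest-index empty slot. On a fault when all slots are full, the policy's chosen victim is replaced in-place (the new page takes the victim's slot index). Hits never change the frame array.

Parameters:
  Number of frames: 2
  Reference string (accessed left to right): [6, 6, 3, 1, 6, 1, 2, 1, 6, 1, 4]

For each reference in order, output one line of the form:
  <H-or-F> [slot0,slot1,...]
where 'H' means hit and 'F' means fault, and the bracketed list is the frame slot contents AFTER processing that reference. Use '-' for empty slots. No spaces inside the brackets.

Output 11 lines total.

F [6,-]
H [6,-]
F [6,3]
F [1,3]
F [1,6]
H [1,6]
F [2,6]
F [2,1]
F [6,1]
H [6,1]
F [6,4]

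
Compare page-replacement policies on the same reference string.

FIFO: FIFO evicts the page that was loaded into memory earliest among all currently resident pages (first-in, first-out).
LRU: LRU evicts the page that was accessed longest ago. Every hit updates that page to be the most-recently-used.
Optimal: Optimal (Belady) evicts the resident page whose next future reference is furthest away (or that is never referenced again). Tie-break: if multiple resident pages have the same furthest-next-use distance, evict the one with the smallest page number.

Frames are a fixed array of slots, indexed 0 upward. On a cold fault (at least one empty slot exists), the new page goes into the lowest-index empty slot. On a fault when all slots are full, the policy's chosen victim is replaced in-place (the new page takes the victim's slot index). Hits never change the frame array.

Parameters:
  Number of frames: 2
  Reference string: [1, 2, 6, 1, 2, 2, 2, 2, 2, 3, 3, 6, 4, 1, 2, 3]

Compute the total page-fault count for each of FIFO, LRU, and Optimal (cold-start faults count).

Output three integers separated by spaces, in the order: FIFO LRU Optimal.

--- FIFO ---
  step 0: ref 1 -> FAULT, frames=[1,-] (faults so far: 1)
  step 1: ref 2 -> FAULT, frames=[1,2] (faults so far: 2)
  step 2: ref 6 -> FAULT, evict 1, frames=[6,2] (faults so far: 3)
  step 3: ref 1 -> FAULT, evict 2, frames=[6,1] (faults so far: 4)
  step 4: ref 2 -> FAULT, evict 6, frames=[2,1] (faults so far: 5)
  step 5: ref 2 -> HIT, frames=[2,1] (faults so far: 5)
  step 6: ref 2 -> HIT, frames=[2,1] (faults so far: 5)
  step 7: ref 2 -> HIT, frames=[2,1] (faults so far: 5)
  step 8: ref 2 -> HIT, frames=[2,1] (faults so far: 5)
  step 9: ref 3 -> FAULT, evict 1, frames=[2,3] (faults so far: 6)
  step 10: ref 3 -> HIT, frames=[2,3] (faults so far: 6)
  step 11: ref 6 -> FAULT, evict 2, frames=[6,3] (faults so far: 7)
  step 12: ref 4 -> FAULT, evict 3, frames=[6,4] (faults so far: 8)
  step 13: ref 1 -> FAULT, evict 6, frames=[1,4] (faults so far: 9)
  step 14: ref 2 -> FAULT, evict 4, frames=[1,2] (faults so far: 10)
  step 15: ref 3 -> FAULT, evict 1, frames=[3,2] (faults so far: 11)
  FIFO total faults: 11
--- LRU ---
  step 0: ref 1 -> FAULT, frames=[1,-] (faults so far: 1)
  step 1: ref 2 -> FAULT, frames=[1,2] (faults so far: 2)
  step 2: ref 6 -> FAULT, evict 1, frames=[6,2] (faults so far: 3)
  step 3: ref 1 -> FAULT, evict 2, frames=[6,1] (faults so far: 4)
  step 4: ref 2 -> FAULT, evict 6, frames=[2,1] (faults so far: 5)
  step 5: ref 2 -> HIT, frames=[2,1] (faults so far: 5)
  step 6: ref 2 -> HIT, frames=[2,1] (faults so far: 5)
  step 7: ref 2 -> HIT, frames=[2,1] (faults so far: 5)
  step 8: ref 2 -> HIT, frames=[2,1] (faults so far: 5)
  step 9: ref 3 -> FAULT, evict 1, frames=[2,3] (faults so far: 6)
  step 10: ref 3 -> HIT, frames=[2,3] (faults so far: 6)
  step 11: ref 6 -> FAULT, evict 2, frames=[6,3] (faults so far: 7)
  step 12: ref 4 -> FAULT, evict 3, frames=[6,4] (faults so far: 8)
  step 13: ref 1 -> FAULT, evict 6, frames=[1,4] (faults so far: 9)
  step 14: ref 2 -> FAULT, evict 4, frames=[1,2] (faults so far: 10)
  step 15: ref 3 -> FAULT, evict 1, frames=[3,2] (faults so far: 11)
  LRU total faults: 11
--- Optimal ---
  step 0: ref 1 -> FAULT, frames=[1,-] (faults so far: 1)
  step 1: ref 2 -> FAULT, frames=[1,2] (faults so far: 2)
  step 2: ref 6 -> FAULT, evict 2, frames=[1,6] (faults so far: 3)
  step 3: ref 1 -> HIT, frames=[1,6] (faults so far: 3)
  step 4: ref 2 -> FAULT, evict 1, frames=[2,6] (faults so far: 4)
  step 5: ref 2 -> HIT, frames=[2,6] (faults so far: 4)
  step 6: ref 2 -> HIT, frames=[2,6] (faults so far: 4)
  step 7: ref 2 -> HIT, frames=[2,6] (faults so far: 4)
  step 8: ref 2 -> HIT, frames=[2,6] (faults so far: 4)
  step 9: ref 3 -> FAULT, evict 2, frames=[3,6] (faults so far: 5)
  step 10: ref 3 -> HIT, frames=[3,6] (faults so far: 5)
  step 11: ref 6 -> HIT, frames=[3,6] (faults so far: 5)
  step 12: ref 4 -> FAULT, evict 6, frames=[3,4] (faults so far: 6)
  step 13: ref 1 -> FAULT, evict 4, frames=[3,1] (faults so far: 7)
  step 14: ref 2 -> FAULT, evict 1, frames=[3,2] (faults so far: 8)
  step 15: ref 3 -> HIT, frames=[3,2] (faults so far: 8)
  Optimal total faults: 8

Answer: 11 11 8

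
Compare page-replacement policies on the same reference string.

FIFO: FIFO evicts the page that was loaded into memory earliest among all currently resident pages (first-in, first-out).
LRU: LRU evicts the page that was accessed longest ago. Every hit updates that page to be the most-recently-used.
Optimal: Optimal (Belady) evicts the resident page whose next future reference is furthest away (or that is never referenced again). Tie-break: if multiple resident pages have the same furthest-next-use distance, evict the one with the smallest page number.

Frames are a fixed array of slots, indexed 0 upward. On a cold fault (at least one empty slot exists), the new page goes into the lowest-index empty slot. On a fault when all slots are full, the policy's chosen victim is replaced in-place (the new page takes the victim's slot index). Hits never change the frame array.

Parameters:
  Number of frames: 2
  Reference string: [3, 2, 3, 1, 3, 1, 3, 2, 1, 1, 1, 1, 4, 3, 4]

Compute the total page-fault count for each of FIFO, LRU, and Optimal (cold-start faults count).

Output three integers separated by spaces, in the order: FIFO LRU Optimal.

--- FIFO ---
  step 0: ref 3 -> FAULT, frames=[3,-] (faults so far: 1)
  step 1: ref 2 -> FAULT, frames=[3,2] (faults so far: 2)
  step 2: ref 3 -> HIT, frames=[3,2] (faults so far: 2)
  step 3: ref 1 -> FAULT, evict 3, frames=[1,2] (faults so far: 3)
  step 4: ref 3 -> FAULT, evict 2, frames=[1,3] (faults so far: 4)
  step 5: ref 1 -> HIT, frames=[1,3] (faults so far: 4)
  step 6: ref 3 -> HIT, frames=[1,3] (faults so far: 4)
  step 7: ref 2 -> FAULT, evict 1, frames=[2,3] (faults so far: 5)
  step 8: ref 1 -> FAULT, evict 3, frames=[2,1] (faults so far: 6)
  step 9: ref 1 -> HIT, frames=[2,1] (faults so far: 6)
  step 10: ref 1 -> HIT, frames=[2,1] (faults so far: 6)
  step 11: ref 1 -> HIT, frames=[2,1] (faults so far: 6)
  step 12: ref 4 -> FAULT, evict 2, frames=[4,1] (faults so far: 7)
  step 13: ref 3 -> FAULT, evict 1, frames=[4,3] (faults so far: 8)
  step 14: ref 4 -> HIT, frames=[4,3] (faults so far: 8)
  FIFO total faults: 8
--- LRU ---
  step 0: ref 3 -> FAULT, frames=[3,-] (faults so far: 1)
  step 1: ref 2 -> FAULT, frames=[3,2] (faults so far: 2)
  step 2: ref 3 -> HIT, frames=[3,2] (faults so far: 2)
  step 3: ref 1 -> FAULT, evict 2, frames=[3,1] (faults so far: 3)
  step 4: ref 3 -> HIT, frames=[3,1] (faults so far: 3)
  step 5: ref 1 -> HIT, frames=[3,1] (faults so far: 3)
  step 6: ref 3 -> HIT, frames=[3,1] (faults so far: 3)
  step 7: ref 2 -> FAULT, evict 1, frames=[3,2] (faults so far: 4)
  step 8: ref 1 -> FAULT, evict 3, frames=[1,2] (faults so far: 5)
  step 9: ref 1 -> HIT, frames=[1,2] (faults so far: 5)
  step 10: ref 1 -> HIT, frames=[1,2] (faults so far: 5)
  step 11: ref 1 -> HIT, frames=[1,2] (faults so far: 5)
  step 12: ref 4 -> FAULT, evict 2, frames=[1,4] (faults so far: 6)
  step 13: ref 3 -> FAULT, evict 1, frames=[3,4] (faults so far: 7)
  step 14: ref 4 -> HIT, frames=[3,4] (faults so far: 7)
  LRU total faults: 7
--- Optimal ---
  step 0: ref 3 -> FAULT, frames=[3,-] (faults so far: 1)
  step 1: ref 2 -> FAULT, frames=[3,2] (faults so far: 2)
  step 2: ref 3 -> HIT, frames=[3,2] (faults so far: 2)
  step 3: ref 1 -> FAULT, evict 2, frames=[3,1] (faults so far: 3)
  step 4: ref 3 -> HIT, frames=[3,1] (faults so far: 3)
  step 5: ref 1 -> HIT, frames=[3,1] (faults so far: 3)
  step 6: ref 3 -> HIT, frames=[3,1] (faults so far: 3)
  step 7: ref 2 -> FAULT, evict 3, frames=[2,1] (faults so far: 4)
  step 8: ref 1 -> HIT, frames=[2,1] (faults so far: 4)
  step 9: ref 1 -> HIT, frames=[2,1] (faults so far: 4)
  step 10: ref 1 -> HIT, frames=[2,1] (faults so far: 4)
  step 11: ref 1 -> HIT, frames=[2,1] (faults so far: 4)
  step 12: ref 4 -> FAULT, evict 1, frames=[2,4] (faults so far: 5)
  step 13: ref 3 -> FAULT, evict 2, frames=[3,4] (faults so far: 6)
  step 14: ref 4 -> HIT, frames=[3,4] (faults so far: 6)
  Optimal total faults: 6

Answer: 8 7 6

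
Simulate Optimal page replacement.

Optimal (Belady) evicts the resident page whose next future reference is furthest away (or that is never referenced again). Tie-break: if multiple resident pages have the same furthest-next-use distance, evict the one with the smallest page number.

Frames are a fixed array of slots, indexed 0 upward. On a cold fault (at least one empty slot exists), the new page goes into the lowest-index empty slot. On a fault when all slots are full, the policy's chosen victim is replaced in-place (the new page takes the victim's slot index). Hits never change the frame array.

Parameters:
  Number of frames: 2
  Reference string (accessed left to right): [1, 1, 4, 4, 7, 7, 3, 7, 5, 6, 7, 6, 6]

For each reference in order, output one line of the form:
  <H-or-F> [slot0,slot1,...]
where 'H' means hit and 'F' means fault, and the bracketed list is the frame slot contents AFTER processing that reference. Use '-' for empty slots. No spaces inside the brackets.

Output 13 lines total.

F [1,-]
H [1,-]
F [1,4]
H [1,4]
F [7,4]
H [7,4]
F [7,3]
H [7,3]
F [7,5]
F [7,6]
H [7,6]
H [7,6]
H [7,6]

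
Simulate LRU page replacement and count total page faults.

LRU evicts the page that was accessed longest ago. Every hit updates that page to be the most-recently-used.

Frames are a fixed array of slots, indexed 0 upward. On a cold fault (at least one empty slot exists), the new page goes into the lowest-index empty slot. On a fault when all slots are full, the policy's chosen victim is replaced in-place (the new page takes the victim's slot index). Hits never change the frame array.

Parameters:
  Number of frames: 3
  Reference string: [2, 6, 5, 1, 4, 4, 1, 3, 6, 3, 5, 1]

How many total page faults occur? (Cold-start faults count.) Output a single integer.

Answer: 9

Derivation:
Step 0: ref 2 → FAULT, frames=[2,-,-]
Step 1: ref 6 → FAULT, frames=[2,6,-]
Step 2: ref 5 → FAULT, frames=[2,6,5]
Step 3: ref 1 → FAULT (evict 2), frames=[1,6,5]
Step 4: ref 4 → FAULT (evict 6), frames=[1,4,5]
Step 5: ref 4 → HIT, frames=[1,4,5]
Step 6: ref 1 → HIT, frames=[1,4,5]
Step 7: ref 3 → FAULT (evict 5), frames=[1,4,3]
Step 8: ref 6 → FAULT (evict 4), frames=[1,6,3]
Step 9: ref 3 → HIT, frames=[1,6,3]
Step 10: ref 5 → FAULT (evict 1), frames=[5,6,3]
Step 11: ref 1 → FAULT (evict 6), frames=[5,1,3]
Total faults: 9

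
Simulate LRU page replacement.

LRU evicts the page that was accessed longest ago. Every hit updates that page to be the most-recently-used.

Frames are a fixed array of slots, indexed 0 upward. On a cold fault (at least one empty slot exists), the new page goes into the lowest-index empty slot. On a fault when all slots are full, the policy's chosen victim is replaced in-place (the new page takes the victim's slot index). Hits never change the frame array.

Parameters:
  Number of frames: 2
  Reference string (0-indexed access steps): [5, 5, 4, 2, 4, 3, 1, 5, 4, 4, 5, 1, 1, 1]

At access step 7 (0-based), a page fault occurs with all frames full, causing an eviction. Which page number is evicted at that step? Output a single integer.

Answer: 3

Derivation:
Step 0: ref 5 -> FAULT, frames=[5,-]
Step 1: ref 5 -> HIT, frames=[5,-]
Step 2: ref 4 -> FAULT, frames=[5,4]
Step 3: ref 2 -> FAULT, evict 5, frames=[2,4]
Step 4: ref 4 -> HIT, frames=[2,4]
Step 5: ref 3 -> FAULT, evict 2, frames=[3,4]
Step 6: ref 1 -> FAULT, evict 4, frames=[3,1]
Step 7: ref 5 -> FAULT, evict 3, frames=[5,1]
At step 7: evicted page 3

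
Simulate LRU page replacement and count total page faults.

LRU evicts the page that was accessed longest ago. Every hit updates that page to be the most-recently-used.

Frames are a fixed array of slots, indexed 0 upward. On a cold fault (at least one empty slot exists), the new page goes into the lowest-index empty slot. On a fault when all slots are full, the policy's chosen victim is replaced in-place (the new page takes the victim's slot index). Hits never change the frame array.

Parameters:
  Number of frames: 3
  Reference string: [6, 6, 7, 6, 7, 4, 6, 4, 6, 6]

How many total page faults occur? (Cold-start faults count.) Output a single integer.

Step 0: ref 6 → FAULT, frames=[6,-,-]
Step 1: ref 6 → HIT, frames=[6,-,-]
Step 2: ref 7 → FAULT, frames=[6,7,-]
Step 3: ref 6 → HIT, frames=[6,7,-]
Step 4: ref 7 → HIT, frames=[6,7,-]
Step 5: ref 4 → FAULT, frames=[6,7,4]
Step 6: ref 6 → HIT, frames=[6,7,4]
Step 7: ref 4 → HIT, frames=[6,7,4]
Step 8: ref 6 → HIT, frames=[6,7,4]
Step 9: ref 6 → HIT, frames=[6,7,4]
Total faults: 3

Answer: 3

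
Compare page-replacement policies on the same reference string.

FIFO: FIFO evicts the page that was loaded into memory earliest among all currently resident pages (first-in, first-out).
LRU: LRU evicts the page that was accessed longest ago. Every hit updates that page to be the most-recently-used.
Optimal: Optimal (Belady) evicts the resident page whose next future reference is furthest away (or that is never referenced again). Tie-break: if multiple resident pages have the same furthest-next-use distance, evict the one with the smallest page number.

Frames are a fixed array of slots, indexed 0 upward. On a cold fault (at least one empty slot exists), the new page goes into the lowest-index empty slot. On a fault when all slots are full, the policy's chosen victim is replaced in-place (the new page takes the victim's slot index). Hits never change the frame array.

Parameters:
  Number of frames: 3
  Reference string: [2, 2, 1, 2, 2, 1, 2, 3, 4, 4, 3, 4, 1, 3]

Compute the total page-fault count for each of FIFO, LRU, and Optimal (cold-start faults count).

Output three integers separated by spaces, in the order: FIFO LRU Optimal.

Answer: 4 5 4

Derivation:
--- FIFO ---
  step 0: ref 2 -> FAULT, frames=[2,-,-] (faults so far: 1)
  step 1: ref 2 -> HIT, frames=[2,-,-] (faults so far: 1)
  step 2: ref 1 -> FAULT, frames=[2,1,-] (faults so far: 2)
  step 3: ref 2 -> HIT, frames=[2,1,-] (faults so far: 2)
  step 4: ref 2 -> HIT, frames=[2,1,-] (faults so far: 2)
  step 5: ref 1 -> HIT, frames=[2,1,-] (faults so far: 2)
  step 6: ref 2 -> HIT, frames=[2,1,-] (faults so far: 2)
  step 7: ref 3 -> FAULT, frames=[2,1,3] (faults so far: 3)
  step 8: ref 4 -> FAULT, evict 2, frames=[4,1,3] (faults so far: 4)
  step 9: ref 4 -> HIT, frames=[4,1,3] (faults so far: 4)
  step 10: ref 3 -> HIT, frames=[4,1,3] (faults so far: 4)
  step 11: ref 4 -> HIT, frames=[4,1,3] (faults so far: 4)
  step 12: ref 1 -> HIT, frames=[4,1,3] (faults so far: 4)
  step 13: ref 3 -> HIT, frames=[4,1,3] (faults so far: 4)
  FIFO total faults: 4
--- LRU ---
  step 0: ref 2 -> FAULT, frames=[2,-,-] (faults so far: 1)
  step 1: ref 2 -> HIT, frames=[2,-,-] (faults so far: 1)
  step 2: ref 1 -> FAULT, frames=[2,1,-] (faults so far: 2)
  step 3: ref 2 -> HIT, frames=[2,1,-] (faults so far: 2)
  step 4: ref 2 -> HIT, frames=[2,1,-] (faults so far: 2)
  step 5: ref 1 -> HIT, frames=[2,1,-] (faults so far: 2)
  step 6: ref 2 -> HIT, frames=[2,1,-] (faults so far: 2)
  step 7: ref 3 -> FAULT, frames=[2,1,3] (faults so far: 3)
  step 8: ref 4 -> FAULT, evict 1, frames=[2,4,3] (faults so far: 4)
  step 9: ref 4 -> HIT, frames=[2,4,3] (faults so far: 4)
  step 10: ref 3 -> HIT, frames=[2,4,3] (faults so far: 4)
  step 11: ref 4 -> HIT, frames=[2,4,3] (faults so far: 4)
  step 12: ref 1 -> FAULT, evict 2, frames=[1,4,3] (faults so far: 5)
  step 13: ref 3 -> HIT, frames=[1,4,3] (faults so far: 5)
  LRU total faults: 5
--- Optimal ---
  step 0: ref 2 -> FAULT, frames=[2,-,-] (faults so far: 1)
  step 1: ref 2 -> HIT, frames=[2,-,-] (faults so far: 1)
  step 2: ref 1 -> FAULT, frames=[2,1,-] (faults so far: 2)
  step 3: ref 2 -> HIT, frames=[2,1,-] (faults so far: 2)
  step 4: ref 2 -> HIT, frames=[2,1,-] (faults so far: 2)
  step 5: ref 1 -> HIT, frames=[2,1,-] (faults so far: 2)
  step 6: ref 2 -> HIT, frames=[2,1,-] (faults so far: 2)
  step 7: ref 3 -> FAULT, frames=[2,1,3] (faults so far: 3)
  step 8: ref 4 -> FAULT, evict 2, frames=[4,1,3] (faults so far: 4)
  step 9: ref 4 -> HIT, frames=[4,1,3] (faults so far: 4)
  step 10: ref 3 -> HIT, frames=[4,1,3] (faults so far: 4)
  step 11: ref 4 -> HIT, frames=[4,1,3] (faults so far: 4)
  step 12: ref 1 -> HIT, frames=[4,1,3] (faults so far: 4)
  step 13: ref 3 -> HIT, frames=[4,1,3] (faults so far: 4)
  Optimal total faults: 4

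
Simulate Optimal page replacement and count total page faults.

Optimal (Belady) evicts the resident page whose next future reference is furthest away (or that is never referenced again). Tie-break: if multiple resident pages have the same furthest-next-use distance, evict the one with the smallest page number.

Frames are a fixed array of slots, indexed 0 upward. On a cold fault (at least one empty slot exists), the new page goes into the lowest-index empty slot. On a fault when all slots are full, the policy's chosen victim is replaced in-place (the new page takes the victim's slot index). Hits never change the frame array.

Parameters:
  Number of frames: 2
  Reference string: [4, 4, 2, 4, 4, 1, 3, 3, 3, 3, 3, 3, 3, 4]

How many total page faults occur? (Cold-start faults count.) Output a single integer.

Step 0: ref 4 → FAULT, frames=[4,-]
Step 1: ref 4 → HIT, frames=[4,-]
Step 2: ref 2 → FAULT, frames=[4,2]
Step 3: ref 4 → HIT, frames=[4,2]
Step 4: ref 4 → HIT, frames=[4,2]
Step 5: ref 1 → FAULT (evict 2), frames=[4,1]
Step 6: ref 3 → FAULT (evict 1), frames=[4,3]
Step 7: ref 3 → HIT, frames=[4,3]
Step 8: ref 3 → HIT, frames=[4,3]
Step 9: ref 3 → HIT, frames=[4,3]
Step 10: ref 3 → HIT, frames=[4,3]
Step 11: ref 3 → HIT, frames=[4,3]
Step 12: ref 3 → HIT, frames=[4,3]
Step 13: ref 4 → HIT, frames=[4,3]
Total faults: 4

Answer: 4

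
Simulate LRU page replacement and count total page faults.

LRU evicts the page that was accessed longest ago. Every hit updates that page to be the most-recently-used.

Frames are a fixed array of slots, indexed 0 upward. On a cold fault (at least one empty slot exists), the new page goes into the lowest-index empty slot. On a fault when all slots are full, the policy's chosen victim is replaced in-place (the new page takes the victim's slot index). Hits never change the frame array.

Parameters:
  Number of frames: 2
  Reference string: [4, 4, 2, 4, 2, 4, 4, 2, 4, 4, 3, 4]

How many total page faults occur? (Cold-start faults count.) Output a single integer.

Answer: 3

Derivation:
Step 0: ref 4 → FAULT, frames=[4,-]
Step 1: ref 4 → HIT, frames=[4,-]
Step 2: ref 2 → FAULT, frames=[4,2]
Step 3: ref 4 → HIT, frames=[4,2]
Step 4: ref 2 → HIT, frames=[4,2]
Step 5: ref 4 → HIT, frames=[4,2]
Step 6: ref 4 → HIT, frames=[4,2]
Step 7: ref 2 → HIT, frames=[4,2]
Step 8: ref 4 → HIT, frames=[4,2]
Step 9: ref 4 → HIT, frames=[4,2]
Step 10: ref 3 → FAULT (evict 2), frames=[4,3]
Step 11: ref 4 → HIT, frames=[4,3]
Total faults: 3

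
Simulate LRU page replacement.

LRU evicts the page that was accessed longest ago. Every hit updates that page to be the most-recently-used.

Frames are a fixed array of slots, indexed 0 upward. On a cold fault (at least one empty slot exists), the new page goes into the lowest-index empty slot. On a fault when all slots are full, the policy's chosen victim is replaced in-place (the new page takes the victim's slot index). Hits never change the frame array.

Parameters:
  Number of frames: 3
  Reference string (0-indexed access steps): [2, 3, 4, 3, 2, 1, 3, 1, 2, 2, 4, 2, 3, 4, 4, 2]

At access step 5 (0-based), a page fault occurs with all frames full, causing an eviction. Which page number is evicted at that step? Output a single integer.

Answer: 4

Derivation:
Step 0: ref 2 -> FAULT, frames=[2,-,-]
Step 1: ref 3 -> FAULT, frames=[2,3,-]
Step 2: ref 4 -> FAULT, frames=[2,3,4]
Step 3: ref 3 -> HIT, frames=[2,3,4]
Step 4: ref 2 -> HIT, frames=[2,3,4]
Step 5: ref 1 -> FAULT, evict 4, frames=[2,3,1]
At step 5: evicted page 4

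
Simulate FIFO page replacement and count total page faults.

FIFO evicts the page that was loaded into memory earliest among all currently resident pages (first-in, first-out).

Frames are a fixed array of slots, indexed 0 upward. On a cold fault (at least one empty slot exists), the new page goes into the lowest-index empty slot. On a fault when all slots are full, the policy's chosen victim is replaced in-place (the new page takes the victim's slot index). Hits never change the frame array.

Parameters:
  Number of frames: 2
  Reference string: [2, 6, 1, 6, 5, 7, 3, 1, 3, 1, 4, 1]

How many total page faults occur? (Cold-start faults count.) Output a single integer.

Step 0: ref 2 → FAULT, frames=[2,-]
Step 1: ref 6 → FAULT, frames=[2,6]
Step 2: ref 1 → FAULT (evict 2), frames=[1,6]
Step 3: ref 6 → HIT, frames=[1,6]
Step 4: ref 5 → FAULT (evict 6), frames=[1,5]
Step 5: ref 7 → FAULT (evict 1), frames=[7,5]
Step 6: ref 3 → FAULT (evict 5), frames=[7,3]
Step 7: ref 1 → FAULT (evict 7), frames=[1,3]
Step 8: ref 3 → HIT, frames=[1,3]
Step 9: ref 1 → HIT, frames=[1,3]
Step 10: ref 4 → FAULT (evict 3), frames=[1,4]
Step 11: ref 1 → HIT, frames=[1,4]
Total faults: 8

Answer: 8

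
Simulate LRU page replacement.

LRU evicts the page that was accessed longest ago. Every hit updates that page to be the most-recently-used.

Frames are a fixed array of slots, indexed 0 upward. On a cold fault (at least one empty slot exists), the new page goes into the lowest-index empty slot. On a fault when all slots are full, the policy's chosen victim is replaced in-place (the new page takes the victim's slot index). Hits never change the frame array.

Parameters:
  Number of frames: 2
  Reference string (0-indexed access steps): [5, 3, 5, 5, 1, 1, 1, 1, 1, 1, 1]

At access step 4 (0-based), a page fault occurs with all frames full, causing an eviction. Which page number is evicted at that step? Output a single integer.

Answer: 3

Derivation:
Step 0: ref 5 -> FAULT, frames=[5,-]
Step 1: ref 3 -> FAULT, frames=[5,3]
Step 2: ref 5 -> HIT, frames=[5,3]
Step 3: ref 5 -> HIT, frames=[5,3]
Step 4: ref 1 -> FAULT, evict 3, frames=[5,1]
At step 4: evicted page 3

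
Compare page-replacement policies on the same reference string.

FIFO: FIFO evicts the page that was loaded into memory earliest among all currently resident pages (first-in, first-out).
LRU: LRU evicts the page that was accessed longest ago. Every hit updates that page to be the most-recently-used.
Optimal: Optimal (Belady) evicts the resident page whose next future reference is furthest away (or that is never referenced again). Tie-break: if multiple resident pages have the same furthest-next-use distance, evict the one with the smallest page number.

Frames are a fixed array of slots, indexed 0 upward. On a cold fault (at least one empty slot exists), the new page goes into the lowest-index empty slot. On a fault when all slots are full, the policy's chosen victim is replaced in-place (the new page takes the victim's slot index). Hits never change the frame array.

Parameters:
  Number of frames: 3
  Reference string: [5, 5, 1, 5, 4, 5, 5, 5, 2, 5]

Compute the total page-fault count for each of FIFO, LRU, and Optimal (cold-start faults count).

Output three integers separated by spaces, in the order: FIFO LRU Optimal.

Answer: 5 4 4

Derivation:
--- FIFO ---
  step 0: ref 5 -> FAULT, frames=[5,-,-] (faults so far: 1)
  step 1: ref 5 -> HIT, frames=[5,-,-] (faults so far: 1)
  step 2: ref 1 -> FAULT, frames=[5,1,-] (faults so far: 2)
  step 3: ref 5 -> HIT, frames=[5,1,-] (faults so far: 2)
  step 4: ref 4 -> FAULT, frames=[5,1,4] (faults so far: 3)
  step 5: ref 5 -> HIT, frames=[5,1,4] (faults so far: 3)
  step 6: ref 5 -> HIT, frames=[5,1,4] (faults so far: 3)
  step 7: ref 5 -> HIT, frames=[5,1,4] (faults so far: 3)
  step 8: ref 2 -> FAULT, evict 5, frames=[2,1,4] (faults so far: 4)
  step 9: ref 5 -> FAULT, evict 1, frames=[2,5,4] (faults so far: 5)
  FIFO total faults: 5
--- LRU ---
  step 0: ref 5 -> FAULT, frames=[5,-,-] (faults so far: 1)
  step 1: ref 5 -> HIT, frames=[5,-,-] (faults so far: 1)
  step 2: ref 1 -> FAULT, frames=[5,1,-] (faults so far: 2)
  step 3: ref 5 -> HIT, frames=[5,1,-] (faults so far: 2)
  step 4: ref 4 -> FAULT, frames=[5,1,4] (faults so far: 3)
  step 5: ref 5 -> HIT, frames=[5,1,4] (faults so far: 3)
  step 6: ref 5 -> HIT, frames=[5,1,4] (faults so far: 3)
  step 7: ref 5 -> HIT, frames=[5,1,4] (faults so far: 3)
  step 8: ref 2 -> FAULT, evict 1, frames=[5,2,4] (faults so far: 4)
  step 9: ref 5 -> HIT, frames=[5,2,4] (faults so far: 4)
  LRU total faults: 4
--- Optimal ---
  step 0: ref 5 -> FAULT, frames=[5,-,-] (faults so far: 1)
  step 1: ref 5 -> HIT, frames=[5,-,-] (faults so far: 1)
  step 2: ref 1 -> FAULT, frames=[5,1,-] (faults so far: 2)
  step 3: ref 5 -> HIT, frames=[5,1,-] (faults so far: 2)
  step 4: ref 4 -> FAULT, frames=[5,1,4] (faults so far: 3)
  step 5: ref 5 -> HIT, frames=[5,1,4] (faults so far: 3)
  step 6: ref 5 -> HIT, frames=[5,1,4] (faults so far: 3)
  step 7: ref 5 -> HIT, frames=[5,1,4] (faults so far: 3)
  step 8: ref 2 -> FAULT, evict 1, frames=[5,2,4] (faults so far: 4)
  step 9: ref 5 -> HIT, frames=[5,2,4] (faults so far: 4)
  Optimal total faults: 4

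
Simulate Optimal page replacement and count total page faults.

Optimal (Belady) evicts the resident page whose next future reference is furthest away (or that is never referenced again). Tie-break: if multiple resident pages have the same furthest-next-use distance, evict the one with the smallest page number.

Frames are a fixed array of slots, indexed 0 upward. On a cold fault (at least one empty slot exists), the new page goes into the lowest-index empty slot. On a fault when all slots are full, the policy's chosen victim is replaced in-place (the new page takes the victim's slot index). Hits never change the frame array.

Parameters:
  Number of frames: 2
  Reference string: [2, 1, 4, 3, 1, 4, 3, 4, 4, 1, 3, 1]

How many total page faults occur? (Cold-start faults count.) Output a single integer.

Answer: 6

Derivation:
Step 0: ref 2 → FAULT, frames=[2,-]
Step 1: ref 1 → FAULT, frames=[2,1]
Step 2: ref 4 → FAULT (evict 2), frames=[4,1]
Step 3: ref 3 → FAULT (evict 4), frames=[3,1]
Step 4: ref 1 → HIT, frames=[3,1]
Step 5: ref 4 → FAULT (evict 1), frames=[3,4]
Step 6: ref 3 → HIT, frames=[3,4]
Step 7: ref 4 → HIT, frames=[3,4]
Step 8: ref 4 → HIT, frames=[3,4]
Step 9: ref 1 → FAULT (evict 4), frames=[3,1]
Step 10: ref 3 → HIT, frames=[3,1]
Step 11: ref 1 → HIT, frames=[3,1]
Total faults: 6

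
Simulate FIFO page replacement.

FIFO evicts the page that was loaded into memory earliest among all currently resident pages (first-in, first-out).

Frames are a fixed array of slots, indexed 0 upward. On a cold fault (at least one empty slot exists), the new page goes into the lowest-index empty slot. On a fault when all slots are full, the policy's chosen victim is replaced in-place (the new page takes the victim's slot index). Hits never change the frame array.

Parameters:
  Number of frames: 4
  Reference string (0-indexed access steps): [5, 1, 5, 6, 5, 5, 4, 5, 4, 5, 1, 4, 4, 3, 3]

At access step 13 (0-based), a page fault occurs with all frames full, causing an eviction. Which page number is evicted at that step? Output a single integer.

Answer: 5

Derivation:
Step 0: ref 5 -> FAULT, frames=[5,-,-,-]
Step 1: ref 1 -> FAULT, frames=[5,1,-,-]
Step 2: ref 5 -> HIT, frames=[5,1,-,-]
Step 3: ref 6 -> FAULT, frames=[5,1,6,-]
Step 4: ref 5 -> HIT, frames=[5,1,6,-]
Step 5: ref 5 -> HIT, frames=[5,1,6,-]
Step 6: ref 4 -> FAULT, frames=[5,1,6,4]
Step 7: ref 5 -> HIT, frames=[5,1,6,4]
Step 8: ref 4 -> HIT, frames=[5,1,6,4]
Step 9: ref 5 -> HIT, frames=[5,1,6,4]
Step 10: ref 1 -> HIT, frames=[5,1,6,4]
Step 11: ref 4 -> HIT, frames=[5,1,6,4]
Step 12: ref 4 -> HIT, frames=[5,1,6,4]
Step 13: ref 3 -> FAULT, evict 5, frames=[3,1,6,4]
At step 13: evicted page 5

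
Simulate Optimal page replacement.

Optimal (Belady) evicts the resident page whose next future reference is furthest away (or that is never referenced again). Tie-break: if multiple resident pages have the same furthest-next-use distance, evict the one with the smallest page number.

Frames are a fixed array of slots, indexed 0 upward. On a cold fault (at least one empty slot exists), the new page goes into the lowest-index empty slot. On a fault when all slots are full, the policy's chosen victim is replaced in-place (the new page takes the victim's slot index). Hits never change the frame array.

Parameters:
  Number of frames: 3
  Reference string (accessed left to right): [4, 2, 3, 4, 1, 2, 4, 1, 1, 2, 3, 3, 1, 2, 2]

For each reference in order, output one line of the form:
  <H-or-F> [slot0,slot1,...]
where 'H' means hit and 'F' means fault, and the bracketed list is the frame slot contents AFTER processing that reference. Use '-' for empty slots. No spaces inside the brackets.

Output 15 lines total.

F [4,-,-]
F [4,2,-]
F [4,2,3]
H [4,2,3]
F [4,2,1]
H [4,2,1]
H [4,2,1]
H [4,2,1]
H [4,2,1]
H [4,2,1]
F [3,2,1]
H [3,2,1]
H [3,2,1]
H [3,2,1]
H [3,2,1]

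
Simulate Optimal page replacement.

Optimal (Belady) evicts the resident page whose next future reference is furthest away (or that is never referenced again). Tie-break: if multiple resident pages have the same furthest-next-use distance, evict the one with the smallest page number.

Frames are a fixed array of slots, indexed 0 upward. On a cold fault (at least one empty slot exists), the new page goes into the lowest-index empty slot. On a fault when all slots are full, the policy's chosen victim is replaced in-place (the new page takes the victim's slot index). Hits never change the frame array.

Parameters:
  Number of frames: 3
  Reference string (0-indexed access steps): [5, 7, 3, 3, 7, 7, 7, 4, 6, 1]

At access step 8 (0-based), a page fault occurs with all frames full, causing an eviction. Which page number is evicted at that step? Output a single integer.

Answer: 4

Derivation:
Step 0: ref 5 -> FAULT, frames=[5,-,-]
Step 1: ref 7 -> FAULT, frames=[5,7,-]
Step 2: ref 3 -> FAULT, frames=[5,7,3]
Step 3: ref 3 -> HIT, frames=[5,7,3]
Step 4: ref 7 -> HIT, frames=[5,7,3]
Step 5: ref 7 -> HIT, frames=[5,7,3]
Step 6: ref 7 -> HIT, frames=[5,7,3]
Step 7: ref 4 -> FAULT, evict 3, frames=[5,7,4]
Step 8: ref 6 -> FAULT, evict 4, frames=[5,7,6]
At step 8: evicted page 4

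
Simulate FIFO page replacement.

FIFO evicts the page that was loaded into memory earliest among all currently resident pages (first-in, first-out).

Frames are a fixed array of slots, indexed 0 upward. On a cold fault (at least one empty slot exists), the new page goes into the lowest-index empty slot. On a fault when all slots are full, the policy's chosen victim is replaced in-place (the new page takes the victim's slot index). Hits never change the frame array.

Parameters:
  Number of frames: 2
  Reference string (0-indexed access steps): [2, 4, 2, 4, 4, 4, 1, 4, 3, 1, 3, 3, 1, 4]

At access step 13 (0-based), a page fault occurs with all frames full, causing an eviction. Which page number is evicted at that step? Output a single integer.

Answer: 1

Derivation:
Step 0: ref 2 -> FAULT, frames=[2,-]
Step 1: ref 4 -> FAULT, frames=[2,4]
Step 2: ref 2 -> HIT, frames=[2,4]
Step 3: ref 4 -> HIT, frames=[2,4]
Step 4: ref 4 -> HIT, frames=[2,4]
Step 5: ref 4 -> HIT, frames=[2,4]
Step 6: ref 1 -> FAULT, evict 2, frames=[1,4]
Step 7: ref 4 -> HIT, frames=[1,4]
Step 8: ref 3 -> FAULT, evict 4, frames=[1,3]
Step 9: ref 1 -> HIT, frames=[1,3]
Step 10: ref 3 -> HIT, frames=[1,3]
Step 11: ref 3 -> HIT, frames=[1,3]
Step 12: ref 1 -> HIT, frames=[1,3]
Step 13: ref 4 -> FAULT, evict 1, frames=[4,3]
At step 13: evicted page 1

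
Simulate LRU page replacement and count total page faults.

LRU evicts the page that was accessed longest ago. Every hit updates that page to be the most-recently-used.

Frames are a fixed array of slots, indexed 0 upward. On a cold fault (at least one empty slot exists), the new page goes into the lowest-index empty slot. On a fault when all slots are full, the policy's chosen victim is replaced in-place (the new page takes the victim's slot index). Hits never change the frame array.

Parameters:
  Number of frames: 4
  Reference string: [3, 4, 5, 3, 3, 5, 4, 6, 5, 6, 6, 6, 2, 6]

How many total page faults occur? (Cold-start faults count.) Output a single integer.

Answer: 5

Derivation:
Step 0: ref 3 → FAULT, frames=[3,-,-,-]
Step 1: ref 4 → FAULT, frames=[3,4,-,-]
Step 2: ref 5 → FAULT, frames=[3,4,5,-]
Step 3: ref 3 → HIT, frames=[3,4,5,-]
Step 4: ref 3 → HIT, frames=[3,4,5,-]
Step 5: ref 5 → HIT, frames=[3,4,5,-]
Step 6: ref 4 → HIT, frames=[3,4,5,-]
Step 7: ref 6 → FAULT, frames=[3,4,5,6]
Step 8: ref 5 → HIT, frames=[3,4,5,6]
Step 9: ref 6 → HIT, frames=[3,4,5,6]
Step 10: ref 6 → HIT, frames=[3,4,5,6]
Step 11: ref 6 → HIT, frames=[3,4,5,6]
Step 12: ref 2 → FAULT (evict 3), frames=[2,4,5,6]
Step 13: ref 6 → HIT, frames=[2,4,5,6]
Total faults: 5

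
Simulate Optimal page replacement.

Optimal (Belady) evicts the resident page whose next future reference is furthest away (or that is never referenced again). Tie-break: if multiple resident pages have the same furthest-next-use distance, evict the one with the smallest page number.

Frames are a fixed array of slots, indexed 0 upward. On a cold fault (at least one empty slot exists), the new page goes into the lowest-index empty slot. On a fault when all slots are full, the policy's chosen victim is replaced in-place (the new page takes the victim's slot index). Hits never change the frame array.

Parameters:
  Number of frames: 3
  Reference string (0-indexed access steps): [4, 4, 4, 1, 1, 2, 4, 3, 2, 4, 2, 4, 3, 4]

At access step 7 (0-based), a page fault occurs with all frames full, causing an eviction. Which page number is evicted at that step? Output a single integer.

Step 0: ref 4 -> FAULT, frames=[4,-,-]
Step 1: ref 4 -> HIT, frames=[4,-,-]
Step 2: ref 4 -> HIT, frames=[4,-,-]
Step 3: ref 1 -> FAULT, frames=[4,1,-]
Step 4: ref 1 -> HIT, frames=[4,1,-]
Step 5: ref 2 -> FAULT, frames=[4,1,2]
Step 6: ref 4 -> HIT, frames=[4,1,2]
Step 7: ref 3 -> FAULT, evict 1, frames=[4,3,2]
At step 7: evicted page 1

Answer: 1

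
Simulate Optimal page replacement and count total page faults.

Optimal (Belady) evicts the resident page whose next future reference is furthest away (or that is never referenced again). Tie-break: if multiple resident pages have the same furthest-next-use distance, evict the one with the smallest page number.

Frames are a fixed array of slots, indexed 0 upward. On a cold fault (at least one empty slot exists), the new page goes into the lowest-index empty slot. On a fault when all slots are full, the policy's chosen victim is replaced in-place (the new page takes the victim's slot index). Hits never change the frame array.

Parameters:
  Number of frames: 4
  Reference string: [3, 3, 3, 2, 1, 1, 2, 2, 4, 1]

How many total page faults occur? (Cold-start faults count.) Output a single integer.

Answer: 4

Derivation:
Step 0: ref 3 → FAULT, frames=[3,-,-,-]
Step 1: ref 3 → HIT, frames=[3,-,-,-]
Step 2: ref 3 → HIT, frames=[3,-,-,-]
Step 3: ref 2 → FAULT, frames=[3,2,-,-]
Step 4: ref 1 → FAULT, frames=[3,2,1,-]
Step 5: ref 1 → HIT, frames=[3,2,1,-]
Step 6: ref 2 → HIT, frames=[3,2,1,-]
Step 7: ref 2 → HIT, frames=[3,2,1,-]
Step 8: ref 4 → FAULT, frames=[3,2,1,4]
Step 9: ref 1 → HIT, frames=[3,2,1,4]
Total faults: 4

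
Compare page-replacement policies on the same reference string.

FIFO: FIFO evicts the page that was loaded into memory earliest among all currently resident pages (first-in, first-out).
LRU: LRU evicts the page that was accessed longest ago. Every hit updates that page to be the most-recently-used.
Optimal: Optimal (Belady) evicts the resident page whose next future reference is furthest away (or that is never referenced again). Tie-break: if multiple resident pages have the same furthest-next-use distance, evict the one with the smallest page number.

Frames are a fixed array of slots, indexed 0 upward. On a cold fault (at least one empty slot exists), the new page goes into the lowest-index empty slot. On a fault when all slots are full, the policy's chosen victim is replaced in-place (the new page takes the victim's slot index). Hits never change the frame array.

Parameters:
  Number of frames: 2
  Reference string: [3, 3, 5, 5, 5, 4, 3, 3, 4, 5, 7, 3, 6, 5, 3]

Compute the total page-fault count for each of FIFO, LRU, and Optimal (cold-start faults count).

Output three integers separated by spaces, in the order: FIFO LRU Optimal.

Answer: 10 10 7

Derivation:
--- FIFO ---
  step 0: ref 3 -> FAULT, frames=[3,-] (faults so far: 1)
  step 1: ref 3 -> HIT, frames=[3,-] (faults so far: 1)
  step 2: ref 5 -> FAULT, frames=[3,5] (faults so far: 2)
  step 3: ref 5 -> HIT, frames=[3,5] (faults so far: 2)
  step 4: ref 5 -> HIT, frames=[3,5] (faults so far: 2)
  step 5: ref 4 -> FAULT, evict 3, frames=[4,5] (faults so far: 3)
  step 6: ref 3 -> FAULT, evict 5, frames=[4,3] (faults so far: 4)
  step 7: ref 3 -> HIT, frames=[4,3] (faults so far: 4)
  step 8: ref 4 -> HIT, frames=[4,3] (faults so far: 4)
  step 9: ref 5 -> FAULT, evict 4, frames=[5,3] (faults so far: 5)
  step 10: ref 7 -> FAULT, evict 3, frames=[5,7] (faults so far: 6)
  step 11: ref 3 -> FAULT, evict 5, frames=[3,7] (faults so far: 7)
  step 12: ref 6 -> FAULT, evict 7, frames=[3,6] (faults so far: 8)
  step 13: ref 5 -> FAULT, evict 3, frames=[5,6] (faults so far: 9)
  step 14: ref 3 -> FAULT, evict 6, frames=[5,3] (faults so far: 10)
  FIFO total faults: 10
--- LRU ---
  step 0: ref 3 -> FAULT, frames=[3,-] (faults so far: 1)
  step 1: ref 3 -> HIT, frames=[3,-] (faults so far: 1)
  step 2: ref 5 -> FAULT, frames=[3,5] (faults so far: 2)
  step 3: ref 5 -> HIT, frames=[3,5] (faults so far: 2)
  step 4: ref 5 -> HIT, frames=[3,5] (faults so far: 2)
  step 5: ref 4 -> FAULT, evict 3, frames=[4,5] (faults so far: 3)
  step 6: ref 3 -> FAULT, evict 5, frames=[4,3] (faults so far: 4)
  step 7: ref 3 -> HIT, frames=[4,3] (faults so far: 4)
  step 8: ref 4 -> HIT, frames=[4,3] (faults so far: 4)
  step 9: ref 5 -> FAULT, evict 3, frames=[4,5] (faults so far: 5)
  step 10: ref 7 -> FAULT, evict 4, frames=[7,5] (faults so far: 6)
  step 11: ref 3 -> FAULT, evict 5, frames=[7,3] (faults so far: 7)
  step 12: ref 6 -> FAULT, evict 7, frames=[6,3] (faults so far: 8)
  step 13: ref 5 -> FAULT, evict 3, frames=[6,5] (faults so far: 9)
  step 14: ref 3 -> FAULT, evict 6, frames=[3,5] (faults so far: 10)
  LRU total faults: 10
--- Optimal ---
  step 0: ref 3 -> FAULT, frames=[3,-] (faults so far: 1)
  step 1: ref 3 -> HIT, frames=[3,-] (faults so far: 1)
  step 2: ref 5 -> FAULT, frames=[3,5] (faults so far: 2)
  step 3: ref 5 -> HIT, frames=[3,5] (faults so far: 2)
  step 4: ref 5 -> HIT, frames=[3,5] (faults so far: 2)
  step 5: ref 4 -> FAULT, evict 5, frames=[3,4] (faults so far: 3)
  step 6: ref 3 -> HIT, frames=[3,4] (faults so far: 3)
  step 7: ref 3 -> HIT, frames=[3,4] (faults so far: 3)
  step 8: ref 4 -> HIT, frames=[3,4] (faults so far: 3)
  step 9: ref 5 -> FAULT, evict 4, frames=[3,5] (faults so far: 4)
  step 10: ref 7 -> FAULT, evict 5, frames=[3,7] (faults so far: 5)
  step 11: ref 3 -> HIT, frames=[3,7] (faults so far: 5)
  step 12: ref 6 -> FAULT, evict 7, frames=[3,6] (faults so far: 6)
  step 13: ref 5 -> FAULT, evict 6, frames=[3,5] (faults so far: 7)
  step 14: ref 3 -> HIT, frames=[3,5] (faults so far: 7)
  Optimal total faults: 7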